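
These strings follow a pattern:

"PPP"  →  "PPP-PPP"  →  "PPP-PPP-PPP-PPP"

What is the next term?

Every step duplicates the string with '-' between the halves.
One more doubling of PPP-PPP-PPP-PPP gives the answer.

PPP-PPP-PPP-PPP-PPP-PPP-PPP-PPP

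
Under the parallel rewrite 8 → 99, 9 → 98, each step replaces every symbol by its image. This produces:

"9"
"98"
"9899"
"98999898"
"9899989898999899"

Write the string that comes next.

98999898989998999899989898999898

φ(9899989898999899) expands symbol-by-symbol to 98 99 98 98 98 99 98 99 98 99 98 98 98 99 98 98; joining the 16 pieces gives the next term.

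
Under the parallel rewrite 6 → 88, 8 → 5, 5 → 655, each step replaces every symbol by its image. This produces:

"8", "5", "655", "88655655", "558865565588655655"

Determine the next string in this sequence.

655655558865565588655655558865565588655655

Replace each of the 18 characters of 558865565588655655 in place — 655 655 5 5 88 655 655 88 655 655 5 5 88 655 655 88 655 655 — and concatenate.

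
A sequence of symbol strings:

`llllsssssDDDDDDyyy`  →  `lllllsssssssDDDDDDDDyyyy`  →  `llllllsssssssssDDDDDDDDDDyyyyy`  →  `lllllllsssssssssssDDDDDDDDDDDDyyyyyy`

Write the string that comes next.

Term n consists of n+1 l's, followed by 2n-1 s's, followed by 2n D's, followed by n y's, where the shown terms are n = 3, 4, 5, 6.
Setting n = 7 gives 8, 13, 14, 7 characters in each block.

llllllllsssssssssssssDDDDDDDDDDDDDDyyyyyyy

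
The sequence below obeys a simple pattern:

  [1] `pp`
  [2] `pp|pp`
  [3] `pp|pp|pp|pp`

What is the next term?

Every step duplicates the string with '|' between the halves.
Doubling pp|pp|pp|pp with '|' between the halves:

pp|pp|pp|pp|pp|pp|pp|pp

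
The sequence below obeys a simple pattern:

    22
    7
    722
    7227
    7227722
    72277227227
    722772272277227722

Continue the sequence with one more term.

72277227227722772272277227227

This is a Fibonacci-style word recurrence s(k) = s(k−1)·s(k−2): e.g. 7·22 = 722.
So term 8 is 722772272277227722·72277227227.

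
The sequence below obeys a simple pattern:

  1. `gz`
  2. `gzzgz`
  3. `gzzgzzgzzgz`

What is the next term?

gzzgzzgzzgzzgzzgzzgzzgz

Each string is two copies of the previous one joined by 'z'.
So the next term is two copies of gzzgzzgzzgz with 'z' between the halves.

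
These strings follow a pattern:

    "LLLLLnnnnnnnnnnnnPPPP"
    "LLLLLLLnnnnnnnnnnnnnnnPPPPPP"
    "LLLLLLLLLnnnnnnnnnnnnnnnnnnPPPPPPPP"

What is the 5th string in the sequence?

LLLLLLLLLLLLLnnnnnnnnnnnnnnnnnnnnnnnnPPPPPPPPPPPP

Each string has the form L^{2n-1} n^{3n+3} P^{2n-2}, where the shown terms are n = 3, 4, 5.
For term 5, n = 7, so the run lengths are 13, 24, 12.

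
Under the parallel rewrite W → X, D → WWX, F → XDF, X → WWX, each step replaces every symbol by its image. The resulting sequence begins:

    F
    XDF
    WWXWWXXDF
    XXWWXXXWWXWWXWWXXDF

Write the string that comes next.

WWXWWXXXWWXWWXWWXXXWWXXXWWXXXWWXWWXWWXXDF

Replace each of the 19 characters of XXWWXXXWWXWWXWWXXDF in place — WWX WWX X X WWX WWX WWX X X WWX X X WWX X X WWX WWX WWX XDF — and concatenate.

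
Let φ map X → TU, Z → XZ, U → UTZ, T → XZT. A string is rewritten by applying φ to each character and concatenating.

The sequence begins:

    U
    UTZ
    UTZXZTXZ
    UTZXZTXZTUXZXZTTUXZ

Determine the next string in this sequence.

Applying the rule to each of the 19 symbols of UTZXZTXZTUXZXZTTUXZ gives the pieces UTZ XZT XZ TU XZ XZT TU XZ XZT UTZ TU XZ TU XZ XZT XZT UTZ TU XZ, which concatenate to the answer.

UTZXZTXZTUXZXZTTUXZXZTUTZTUXZTUXZXZTXZTUTZTUXZ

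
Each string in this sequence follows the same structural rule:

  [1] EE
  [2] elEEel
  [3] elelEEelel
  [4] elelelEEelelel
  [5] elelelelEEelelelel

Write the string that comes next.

s(k+1) = el·s(k)·el, so each term gains el as a prefix and el as a suffix.
Applying this once more to elelelelEEelelelel:

elelelelelEEelelelelel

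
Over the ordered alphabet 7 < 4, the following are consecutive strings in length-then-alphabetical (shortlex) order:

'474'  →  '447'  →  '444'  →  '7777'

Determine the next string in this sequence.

7774

Treat 7777 as a base-2 numeral over the given alphabet and add one, carrying through any trailing 4's.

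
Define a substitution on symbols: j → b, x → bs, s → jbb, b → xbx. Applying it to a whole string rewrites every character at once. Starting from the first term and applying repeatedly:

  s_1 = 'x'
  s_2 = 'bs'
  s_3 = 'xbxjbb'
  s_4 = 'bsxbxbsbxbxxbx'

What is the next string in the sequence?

Replace each of the 14 characters of bsxbxbsbxbxxbx in place — xbx jbb bs xbx bs xbx jbb xbx bs xbx bs bs xbx bs — and concatenate.

xbxjbbbsxbxbsxbxjbbxbxbsxbxbsbsxbxbs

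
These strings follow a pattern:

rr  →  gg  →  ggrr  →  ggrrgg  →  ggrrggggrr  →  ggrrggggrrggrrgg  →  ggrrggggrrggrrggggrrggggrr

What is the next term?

ggrrggggrrggrrggggrrggggrrggrrggggrrggrrgg

This is a Fibonacci-style word recurrence s(k) = s(k−1)·s(k−2): e.g. gg·rr = ggrr.
Continuing: ggrrggggrrggrrggggrrggggrr · ggrrggggrrggrrgg gives term 8.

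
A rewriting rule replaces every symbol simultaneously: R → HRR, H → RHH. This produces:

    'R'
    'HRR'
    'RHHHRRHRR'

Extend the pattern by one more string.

Apply φ to RHHHRRHRR symbol by symbol: R→HRR, H→RHH, H→RHH, H→RHH, R→HRR, R→HRR, H→RHH, R→HRR, R→HRR; joined: HRR RHH RHH RHH HRR HRR RHH HRR HRR.

HRRRHHRHHRHHHRRHRRRHHHRRHRR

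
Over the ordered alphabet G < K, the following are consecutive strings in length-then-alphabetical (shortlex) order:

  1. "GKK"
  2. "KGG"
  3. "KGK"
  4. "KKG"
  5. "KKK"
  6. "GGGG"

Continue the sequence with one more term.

The successor of GGGG increments the rightmost position that isn't already K and resets every position after it to G.

GGGK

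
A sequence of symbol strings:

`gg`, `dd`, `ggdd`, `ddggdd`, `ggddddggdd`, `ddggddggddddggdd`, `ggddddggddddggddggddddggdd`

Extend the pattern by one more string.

ddggddggddddggddggddddggddddggddggddddggdd

Each term (from the third on) is the two preceding terms concatenated in order: term 3 = gg·dd = ggdd.
Continuing: ddggddggddddggdd · ggddddggddddggddggddddggdd gives term 8.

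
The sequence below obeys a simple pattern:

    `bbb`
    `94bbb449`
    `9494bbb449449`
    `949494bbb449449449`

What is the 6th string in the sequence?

Every step adds 94 to the front and 449 to the end of the previous string.
From 949494bbb449449449, 2 further steps: 949494bbb449449449 → 94949494bbb449449449449 → (answer).

9494949494bbb449449449449449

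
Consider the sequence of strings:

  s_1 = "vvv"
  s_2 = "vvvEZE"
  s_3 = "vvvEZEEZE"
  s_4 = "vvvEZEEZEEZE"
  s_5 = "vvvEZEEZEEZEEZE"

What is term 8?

vvvEZEEZEEZEEZEEZEEZEEZE

The strings grow by a fixed suffix EZE each time.
From vvvEZEEZEEZEEZE, 3 further steps: vvvEZEEZEEZEEZE → vvvEZEEZEEZEEZEEZE → vvvEZEEZEEZEEZEEZEEZE → (answer).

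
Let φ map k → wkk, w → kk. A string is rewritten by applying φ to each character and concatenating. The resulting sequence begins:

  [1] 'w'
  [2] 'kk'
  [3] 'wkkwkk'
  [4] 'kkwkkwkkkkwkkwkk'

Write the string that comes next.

wkkwkkkkwkkwkkkkwkkwkkwkkwkkkkwkkwkkkkwkkwkk

Applying the rule to each of the 16 symbols of kkwkkwkkkkwkkwkk gives the pieces wkk wkk kk wkk wkk kk wkk wkk wkk wkk kk wkk wkk kk wkk wkk, which concatenate to the answer.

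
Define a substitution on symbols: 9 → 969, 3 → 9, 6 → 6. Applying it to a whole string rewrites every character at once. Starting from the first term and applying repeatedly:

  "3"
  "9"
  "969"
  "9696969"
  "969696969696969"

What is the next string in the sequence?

Replace each of the 15 characters of 969696969696969 in place — 969 6 969 6 969 6 969 6 969 6 969 6 969 6 969 — and concatenate.

9696969696969696969696969696969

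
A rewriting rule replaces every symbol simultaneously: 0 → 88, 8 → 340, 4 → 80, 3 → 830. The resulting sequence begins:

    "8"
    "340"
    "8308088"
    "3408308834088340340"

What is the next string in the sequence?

830808834083088340340830808834034083080888308088

Applying the rule to each of the 19 symbols of 3408308834088340340 gives the pieces 830 80 88 340 830 88 340 340 830 80 88 340 340 830 80 88 830 80 88, which concatenate to the answer.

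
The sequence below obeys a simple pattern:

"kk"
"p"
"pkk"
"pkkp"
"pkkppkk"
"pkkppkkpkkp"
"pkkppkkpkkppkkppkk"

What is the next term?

From term 3 onward, concatenate the last term with the second-to-last: p·kk = pkk, pkk·p = pkkp, …
So term 8 is pkkppkkpkkppkkppkk·pkkppkkpkkp.

pkkppkkpkkppkkppkkpkkppkkpkkp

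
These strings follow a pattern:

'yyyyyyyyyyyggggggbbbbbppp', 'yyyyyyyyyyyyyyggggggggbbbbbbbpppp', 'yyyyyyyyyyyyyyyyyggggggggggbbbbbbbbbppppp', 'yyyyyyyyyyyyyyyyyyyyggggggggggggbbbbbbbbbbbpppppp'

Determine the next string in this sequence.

Each string has the form y^{3n+2} g^{2n} b^{2n-1} p^{n}, where the shown terms are n = 3, 4, 5, 6.
For the next term, n = 7, so the run lengths are 23, 14, 13, 7.

yyyyyyyyyyyyyyyyyyyyyyyggggggggggggggbbbbbbbbbbbbbppppppp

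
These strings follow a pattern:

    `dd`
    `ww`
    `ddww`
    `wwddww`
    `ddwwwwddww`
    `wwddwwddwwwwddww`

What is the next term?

ddwwwwddwwwwddwwddwwwwddww

Each term (from the third on) is the two preceding terms concatenated in order: term 3 = dd·ww = ddww.
The next term joins ddwwwwddww and wwddwwddwwwwddww.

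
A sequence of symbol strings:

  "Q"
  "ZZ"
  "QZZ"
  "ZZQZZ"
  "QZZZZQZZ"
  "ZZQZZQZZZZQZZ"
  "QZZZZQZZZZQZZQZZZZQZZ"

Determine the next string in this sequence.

Each term (from the third on) is the two preceding terms concatenated in order: term 3 = Q·ZZ = QZZ.
Continuing: ZZQZZQZZZZQZZ · QZZZZQZZZZQZZQZZZZQZZ gives term 8.

ZZQZZQZZZZQZZQZZZZQZZZZQZZQZZZZQZZ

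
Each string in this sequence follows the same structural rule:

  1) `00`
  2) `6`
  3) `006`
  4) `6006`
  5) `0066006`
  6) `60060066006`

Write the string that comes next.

006600660060066006

Each term (from the third on) is the two preceding terms concatenated in order: term 3 = 00·6 = 006.
So term 7 is 0066006·60060066006.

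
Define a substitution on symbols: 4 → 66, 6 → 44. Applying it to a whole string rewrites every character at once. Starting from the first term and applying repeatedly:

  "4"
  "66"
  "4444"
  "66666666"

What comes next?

Expanding 66666666: 6→44, 6→44, 6→44, 6→44, 6→44, 6→44, 6→44, 6→44. Concatenated: 44 44 44 44 44 44 44 44.

4444444444444444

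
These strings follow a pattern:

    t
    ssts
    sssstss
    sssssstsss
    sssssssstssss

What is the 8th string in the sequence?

s(k+1) = ss·s(k)·s, so each term gains ss as a prefix and s as a suffix.
From sssssssstssss, 3 further steps: sssssssstssss → sssssssssstsssss → sssssssssssstssssss → (answer).

sssssssssssssstsssssss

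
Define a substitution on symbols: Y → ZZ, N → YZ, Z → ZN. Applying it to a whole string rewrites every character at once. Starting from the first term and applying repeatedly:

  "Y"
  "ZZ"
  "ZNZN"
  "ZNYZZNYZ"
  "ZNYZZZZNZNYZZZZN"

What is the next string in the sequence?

ZNYZZZZNZNZNZNYZZNYZZZZNZNZNZNYZ

φ(ZNYZZZZNZNYZZZZN) expands symbol-by-symbol to ZN YZ ZZ ZN ZN ZN ZN YZ ZN YZ ZZ ZN ZN ZN ZN YZ; joining the 16 pieces gives the next term.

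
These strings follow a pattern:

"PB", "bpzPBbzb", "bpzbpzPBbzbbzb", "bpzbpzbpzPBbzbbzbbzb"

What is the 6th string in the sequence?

bpzbpzbpzbpzbpzPBbzbbzbbzbbzbbzb

s(k+1) = bpz·s(k)·bzb, so each term gains bpz as a prefix and bzb as a suffix.
From bpzbpzbpzPBbzbbzbbzb, 2 further steps: bpzbpzbpzPBbzbbzbbzb → bpzbpzbpzbpzPBbzbbzbbzbbzb → (answer).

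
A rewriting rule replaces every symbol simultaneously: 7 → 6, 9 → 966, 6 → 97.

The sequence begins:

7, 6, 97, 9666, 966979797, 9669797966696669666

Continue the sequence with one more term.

966979796669666966979797966979797966979797

Replace each of the 19 characters of 9669797966696669666 in place — 966 97 97 966 6 966 6 966 97 97 97 966 97 97 97 966 97 97 97 — and concatenate.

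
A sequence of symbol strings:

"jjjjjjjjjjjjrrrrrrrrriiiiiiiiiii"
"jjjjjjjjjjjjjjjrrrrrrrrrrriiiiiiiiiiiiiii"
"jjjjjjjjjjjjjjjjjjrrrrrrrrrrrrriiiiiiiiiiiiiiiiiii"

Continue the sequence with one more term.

jjjjjjjjjjjjjjjjjjjjjrrrrrrrrrrrrrrriiiiiiiiiiiiiiiiiiiiiii

Term n consists of 3n+3 j's, followed by 2n+3 r's, followed by 4n-1 i's, where the shown terms are n = 3, 4, 5.
For the next term, n = 6, so the run lengths are 21, 15, 23.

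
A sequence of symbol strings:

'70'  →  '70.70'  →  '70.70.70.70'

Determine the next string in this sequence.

Every step duplicates the string with '.' between the halves.
Doubling 70.70.70.70 with '.' between the halves:

70.70.70.70.70.70.70.70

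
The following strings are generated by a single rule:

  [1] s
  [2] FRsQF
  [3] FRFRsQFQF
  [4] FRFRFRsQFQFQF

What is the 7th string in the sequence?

Each term wraps the previous one in FR on the left and QF on the right.
From FRFRFRsQFQFQF, 3 further steps: FRFRFRsQFQFQF → FRFRFRFRsQFQFQFQF → FRFRFRFRFRsQFQFQFQFQF → (answer).

FRFRFRFRFRFRsQFQFQFQFQFQF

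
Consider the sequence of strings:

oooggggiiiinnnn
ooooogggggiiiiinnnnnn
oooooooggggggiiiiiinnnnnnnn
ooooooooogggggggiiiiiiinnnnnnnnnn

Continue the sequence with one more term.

oooooooooooggggggggiiiiiiiinnnnnnnnnnnn

Term n consists of 2n-1 o's, followed by n+2 g's, followed by n+2 i's, followed by 2n n's, where the shown terms are n = 2, 3, 4, 5.
Setting n = 6 gives 11, 8, 8, 12 characters in each block.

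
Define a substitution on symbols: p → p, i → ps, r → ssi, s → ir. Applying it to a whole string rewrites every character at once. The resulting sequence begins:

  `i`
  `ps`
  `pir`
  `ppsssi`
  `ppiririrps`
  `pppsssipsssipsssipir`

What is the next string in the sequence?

pppiririrpspiririrpspiririrpsppsssi

Replace each of the 20 characters of pppsssipsssipsssipir in place — p p p ir ir ir ps p ir ir ir ps p ir ir ir ps p ps ssi — and concatenate.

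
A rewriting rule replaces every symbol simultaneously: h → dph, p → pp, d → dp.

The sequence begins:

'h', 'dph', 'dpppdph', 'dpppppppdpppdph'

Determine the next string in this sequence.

Applying the rule to each of the 15 symbols of dpppppppdpppdph gives the pieces dp pp pp pp pp pp pp pp dp pp pp pp dp pp dph, which concatenate to the answer.

dpppppppppppppppdpppppppdpppdph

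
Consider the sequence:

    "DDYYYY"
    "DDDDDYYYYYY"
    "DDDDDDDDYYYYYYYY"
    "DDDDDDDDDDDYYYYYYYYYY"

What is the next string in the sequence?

DDDDDDDDDDDDDDYYYYYYYYYYYY

Each string has the form D^{3n-1} Y^{2n+2} (n = 1, 2, …).
For the next term, n = 5, so the run lengths are 14, 12.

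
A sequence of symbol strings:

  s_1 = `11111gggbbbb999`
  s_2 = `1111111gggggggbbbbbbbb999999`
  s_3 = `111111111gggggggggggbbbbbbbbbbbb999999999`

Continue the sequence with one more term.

11111111111gggggggggggggggbbbbbbbbbbbbbbbb999999999999

Reading off run lengths: 1 runs 5, 7, 9; g runs 3, 7, 11; b runs 4, 8, 12; 9 runs 3, 6, 9 — each is linear in n (n = 1, 2, …).
Setting n = 4 gives 11, 15, 16, 12 characters in each block.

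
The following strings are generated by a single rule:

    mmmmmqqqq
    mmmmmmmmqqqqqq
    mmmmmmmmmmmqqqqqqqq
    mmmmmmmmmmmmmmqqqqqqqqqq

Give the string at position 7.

mmmmmmmmmmmmmmmmmmmmmmmqqqqqqqqqqqqqqqq

The n-th term is 3n-1 m's then 2n q's, where the shown terms are n = 2, 3, 4, 5.
At n = 8 the blocks have lengths 23, 16.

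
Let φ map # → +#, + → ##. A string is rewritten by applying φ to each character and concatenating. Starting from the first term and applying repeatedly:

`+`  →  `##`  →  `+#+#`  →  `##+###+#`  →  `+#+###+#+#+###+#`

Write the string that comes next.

Rewriting the 16 symbols of +#+###+#+#+###+# one by one yields ## +# ## +# +# +# ## +# ## +# ## +# +# +# ## +#; concatenated:

##+###+#+#+###+###+###+#+#+###+#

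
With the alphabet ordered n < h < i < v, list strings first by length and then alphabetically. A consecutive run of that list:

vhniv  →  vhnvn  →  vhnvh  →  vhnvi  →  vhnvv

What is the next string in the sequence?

vhhnn

Find the rightmost character of vhnvv below v, bump it to the next letter, and reset everything to its right to n.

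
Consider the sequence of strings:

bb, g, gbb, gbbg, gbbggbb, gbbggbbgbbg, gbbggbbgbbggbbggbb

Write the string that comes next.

gbbggbbgbbggbbggbbgbbggbbgbbg

This is a Fibonacci-style word recurrence s(k) = s(k−1)·s(k−2): e.g. g·bb = gbb.
So term 8 is gbbggbbgbbggbbggbb·gbbggbbgbbg.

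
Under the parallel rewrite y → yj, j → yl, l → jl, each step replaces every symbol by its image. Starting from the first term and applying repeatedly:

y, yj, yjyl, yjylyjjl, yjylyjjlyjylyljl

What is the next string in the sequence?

Rewriting the 16 symbols of yjylyjjlyjylyljl one by one yields yj yl yj jl yj yl yl jl yj yl yj jl yj jl yl jl; concatenated:

yjylyjjlyjylyljlyjylyjjlyjjlyljl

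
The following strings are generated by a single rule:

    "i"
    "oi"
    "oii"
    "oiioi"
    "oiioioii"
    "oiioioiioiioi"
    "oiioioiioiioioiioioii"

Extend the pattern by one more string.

oiioioiioiioioiioioiioiioioiioiioi

From term 3 onward, concatenate the last term with the second-to-last: oi·i = oii, oii·oi = oiioi, …
So term 8 is oiioioiioiioioiioioii·oiioioiioiioi.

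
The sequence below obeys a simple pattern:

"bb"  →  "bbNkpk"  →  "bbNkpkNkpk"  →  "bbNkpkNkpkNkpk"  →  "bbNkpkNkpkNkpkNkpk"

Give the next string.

The strings grow by a fixed suffix Nkpk each time.
One more step from bbNkpkNkpkNkpkNkpk gives the answer.

bbNkpkNkpkNkpkNkpkNkpk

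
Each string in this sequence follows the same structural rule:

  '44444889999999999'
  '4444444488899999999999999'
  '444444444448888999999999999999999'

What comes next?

44444444444444888889999999999999999999999

Reading off run lengths: 4 runs 5, 8, 11; 8 runs 2, 3, 4; 9 runs 10, 14, 18 — each is linear in n, where the shown terms are n = 2, 3, 4.
For the next term, n = 5, so the run lengths are 14, 5, 22.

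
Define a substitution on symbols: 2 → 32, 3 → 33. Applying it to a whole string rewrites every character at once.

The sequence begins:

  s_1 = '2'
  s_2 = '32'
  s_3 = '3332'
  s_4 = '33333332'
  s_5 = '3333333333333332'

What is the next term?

Rewriting the 16 symbols of 3333333333333332 one by one yields 33 33 33 33 33 33 33 33 33 33 33 33 33 33 33 32; concatenated:

33333333333333333333333333333332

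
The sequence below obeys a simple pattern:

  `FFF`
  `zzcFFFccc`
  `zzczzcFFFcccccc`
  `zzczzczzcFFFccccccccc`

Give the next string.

Each term wraps the previous one in zzc on the left and ccc on the right.
One more step from zzczzczzcFFFccccccccc gives the answer.

zzczzczzczzcFFFcccccccccccc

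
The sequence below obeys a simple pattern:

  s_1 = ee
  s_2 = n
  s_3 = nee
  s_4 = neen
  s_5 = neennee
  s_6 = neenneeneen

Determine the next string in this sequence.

Each term (from the third on) is the previous term followed by the one before it: term 3 = n·ee = nee.
So term 7 is neenneeneen·neennee.

neenneeneenneennee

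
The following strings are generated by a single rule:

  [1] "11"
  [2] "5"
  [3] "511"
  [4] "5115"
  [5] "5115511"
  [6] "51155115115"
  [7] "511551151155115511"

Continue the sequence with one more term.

This is a Fibonacci-style word recurrence s(k) = s(k−1)·s(k−2): e.g. 5·11 = 511.
So term 8 is 511551151155115511·51155115115.

51155115115511551151155115115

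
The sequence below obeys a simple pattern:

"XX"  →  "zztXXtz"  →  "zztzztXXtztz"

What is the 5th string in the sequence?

zztzztzztzztXXtztztztz

s(k+1) = zzt·s(k)·tz, so each term gains zzt as a prefix and tz as a suffix.
From zztzztXXtztz, 2 further steps: zztzztXXtztz → zztzztzztXXtztztz → (answer).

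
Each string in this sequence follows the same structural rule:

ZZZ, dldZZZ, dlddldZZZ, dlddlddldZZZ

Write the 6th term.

dlddlddlddlddldZZZ

The strings grow by a fixed prefix dld each time.
From dlddlddldZZZ, 2 further steps: dlddlddldZZZ → dlddlddlddldZZZ → (answer).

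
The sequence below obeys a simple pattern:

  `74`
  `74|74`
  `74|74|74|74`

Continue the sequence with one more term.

74|74|74|74|74|74|74|74

s(k+1) = s(k)·|·s(k) — each term doubles the last with '|' between the halves.
So the next term is two copies of 74|74|74|74 with '|' between the halves.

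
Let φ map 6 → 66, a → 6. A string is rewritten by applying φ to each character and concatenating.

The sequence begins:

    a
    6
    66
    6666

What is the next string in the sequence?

Expanding 6666: 6→66, 6→66, 6→66, 6→66. Concatenated: 66 66 66 66.

66666666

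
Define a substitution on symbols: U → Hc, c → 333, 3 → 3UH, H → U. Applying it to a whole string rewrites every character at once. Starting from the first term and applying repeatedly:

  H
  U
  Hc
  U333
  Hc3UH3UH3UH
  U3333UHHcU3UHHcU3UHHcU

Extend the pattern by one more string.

Hc3UH3UH3UH3UHHcUU333Hc3UHHcUU333Hc3UHHcUU333Hc

Applying the rule to each of the 22 symbols of U3333UHHcU3UHHcU3UHHcU gives the pieces Hc 3UH 3UH 3UH 3UH Hc U U 333 Hc 3UH Hc U U 333 Hc 3UH Hc U U 333 Hc, which concatenate to the answer.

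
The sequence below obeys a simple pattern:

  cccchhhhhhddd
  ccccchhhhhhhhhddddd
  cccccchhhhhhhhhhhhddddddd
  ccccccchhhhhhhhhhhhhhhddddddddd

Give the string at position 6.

ccccccccchhhhhhhhhhhhhhhhhhhhhddddddddddddd

Term n consists of n+2 c's, followed by 3n h's, followed by 2n-1 d's, where the shown terms are n = 2, 3, 4, 5.
For term 6, n = 7, so the run lengths are 9, 21, 13.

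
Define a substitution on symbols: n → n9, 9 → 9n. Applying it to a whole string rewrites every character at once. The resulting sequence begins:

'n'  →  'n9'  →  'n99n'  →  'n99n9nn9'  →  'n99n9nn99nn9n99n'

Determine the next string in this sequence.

Rewriting the 16 symbols of n99n9nn99nn9n99n one by one yields n9 9n 9n n9 9n n9 n9 9n 9n n9 n9 9n n9 9n 9n n9; concatenated:

n99n9nn99nn9n99n9nn9n99nn99n9nn9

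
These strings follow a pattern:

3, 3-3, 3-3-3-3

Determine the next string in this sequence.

Every step duplicates the string with '-' between the halves.
One more doubling of 3-3-3-3 gives the answer.

3-3-3-3-3-3-3-3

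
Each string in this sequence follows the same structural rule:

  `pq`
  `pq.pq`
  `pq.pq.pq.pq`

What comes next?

Every step duplicates the string with '.' between the halves.
One more doubling of pq.pq.pq.pq gives the answer.

pq.pq.pq.pq.pq.pq.pq.pq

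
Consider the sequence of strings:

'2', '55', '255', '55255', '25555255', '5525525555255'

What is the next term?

255552555525525555255

This is a Fibonacci-style word recurrence s(k) = s(k−2)·s(k−1): e.g. 2·55 = 255.
Continuing: 25555255 · 5525525555255 gives term 7.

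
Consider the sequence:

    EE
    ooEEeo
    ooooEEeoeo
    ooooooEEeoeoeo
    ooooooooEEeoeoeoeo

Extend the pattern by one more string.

ooooooooooEEeoeoeoeoeo

Every step adds oo to the front and eo to the end of the previous string.
One more step from ooooooooEEeoeoeoeo gives the answer.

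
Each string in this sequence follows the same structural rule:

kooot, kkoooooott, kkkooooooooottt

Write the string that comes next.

kkkkooooooooooootttt

Each string has the form k^{n} o^{3n} t^{n} (n = 1, 2, …).
For the next term, n = 4, so the run lengths are 4, 12, 4.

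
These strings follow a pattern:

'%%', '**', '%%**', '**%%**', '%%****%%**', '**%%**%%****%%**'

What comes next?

This is a Fibonacci-style word recurrence s(k) = s(k−2)·s(k−1): e.g. %%·** = %%**.
So term 7 is %%****%%**·**%%**%%****%%**.

%%****%%****%%**%%****%%**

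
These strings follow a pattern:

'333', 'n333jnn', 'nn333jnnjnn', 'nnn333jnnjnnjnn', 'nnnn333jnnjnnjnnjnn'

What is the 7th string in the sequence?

nnnnnn333jnnjnnjnnjnnjnnjnn

Every step adds n to the front and jnn to the end of the previous string.
From nnnn333jnnjnnjnnjnn, 2 further steps: nnnn333jnnjnnjnnjnn → nnnnn333jnnjnnjnnjnnjnn → (answer).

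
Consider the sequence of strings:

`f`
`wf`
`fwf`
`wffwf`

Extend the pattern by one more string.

fwfwffwf

This is a Fibonacci-style word recurrence s(k) = s(k−2)·s(k−1): e.g. f·wf = fwf.
Continuing: fwf · wffwf gives term 5.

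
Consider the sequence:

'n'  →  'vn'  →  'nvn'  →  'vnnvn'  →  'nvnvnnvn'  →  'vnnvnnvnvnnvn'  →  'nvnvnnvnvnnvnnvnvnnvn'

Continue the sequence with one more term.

Each term (from the third on) is the two preceding terms concatenated in order: term 3 = n·vn = nvn.
So term 8 is vnnvnnvnvnnvn·nvnvnnvnvnnvnnvnvnnvn.

vnnvnnvnvnnvnnvnvnnvnvnnvnnvnvnnvn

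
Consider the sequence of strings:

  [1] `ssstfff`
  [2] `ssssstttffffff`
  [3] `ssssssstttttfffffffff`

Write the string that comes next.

ssssssssstttttttffffffffffff

Reading off run lengths: s runs 3, 5, 7; t runs 1, 3, 5; f runs 3, 6, 9 — each is linear in n (n = 1, 2, …).
Setting n = 4 gives 9, 7, 12 characters in each block.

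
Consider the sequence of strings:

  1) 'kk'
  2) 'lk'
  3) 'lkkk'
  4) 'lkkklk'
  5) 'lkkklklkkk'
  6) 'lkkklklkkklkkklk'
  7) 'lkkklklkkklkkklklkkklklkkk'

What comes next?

lkkklklkkklkkklklkkklklkkklkkklklkkklkkklk

From term 3 onward, concatenate the last term with the second-to-last: lk·kk = lkkk, lkkk·lk = lkkklk, …
So term 8 is lkkklklkkklkkklklkkklklkkk·lkkklklkkklkkklk.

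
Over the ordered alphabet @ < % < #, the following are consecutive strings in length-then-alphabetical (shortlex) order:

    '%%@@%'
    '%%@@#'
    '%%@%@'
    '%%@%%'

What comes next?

%%@%#

Find the rightmost character of %%@%% below #, bump it to the next letter, and reset everything to its right to @.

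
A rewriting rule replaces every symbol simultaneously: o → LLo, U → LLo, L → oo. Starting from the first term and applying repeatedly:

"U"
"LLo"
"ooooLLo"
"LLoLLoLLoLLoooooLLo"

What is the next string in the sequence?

Replace each of the 19 characters of LLoLLoLLoLLoooooLLo in place — oo oo LLo oo oo LLo oo oo LLo oo oo LLo LLo LLo LLo LLo oo oo LLo — and concatenate.

ooooLLoooooLLoooooLLoooooLLoLLoLLoLLoLLoooooLLo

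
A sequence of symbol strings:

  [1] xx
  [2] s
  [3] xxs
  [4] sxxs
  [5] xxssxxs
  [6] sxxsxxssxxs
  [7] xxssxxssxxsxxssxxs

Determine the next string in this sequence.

This is a Fibonacci-style word recurrence s(k) = s(k−2)·s(k−1): e.g. xx·s = xxs.
The next term joins sxxsxxssxxs and xxssxxssxxsxxssxxs.

sxxsxxssxxsxxssxxssxxsxxssxxs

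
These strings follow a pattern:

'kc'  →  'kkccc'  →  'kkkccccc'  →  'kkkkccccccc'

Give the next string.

kkkkkccccccccc

Term n consists of n k's, followed by 2n-1 c's (n = 1, 2, …).
At n = 5 the blocks have lengths 5, 9.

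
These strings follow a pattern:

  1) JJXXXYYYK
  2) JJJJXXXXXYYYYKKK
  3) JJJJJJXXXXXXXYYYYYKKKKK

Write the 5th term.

Term n consists of 2n J's, followed by 2n+1 X's, followed by n+2 Y's, followed by 2n-1 K's (n = 1, 2, …).
At n = 5 the blocks have lengths 10, 11, 7, 9.

JJJJJJJJJJXXXXXXXXXXXYYYYYYYKKKKKKKKK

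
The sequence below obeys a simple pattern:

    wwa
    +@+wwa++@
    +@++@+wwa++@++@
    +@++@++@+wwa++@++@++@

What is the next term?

s(k+1) = +@+·s(k)·++@, so each term gains +@+ as a prefix and ++@ as a suffix.
Applying this once more to +@++@++@+wwa++@++@++@:

+@++@++@++@+wwa++@++@++@++@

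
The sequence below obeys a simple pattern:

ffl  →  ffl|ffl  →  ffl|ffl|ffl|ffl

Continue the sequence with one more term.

ffl|ffl|ffl|ffl|ffl|ffl|ffl|ffl

Each string is two copies of the previous one joined by '|'.
One more doubling of ffl|ffl|ffl|ffl gives the answer.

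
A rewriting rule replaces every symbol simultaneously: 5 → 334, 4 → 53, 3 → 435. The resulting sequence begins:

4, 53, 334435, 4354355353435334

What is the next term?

Applying the rule to each of the 16 symbols of 4354355353435334 gives the pieces 53 435 334 53 435 334 334 435 334 435 53 435 334 435 435 53, which concatenate to the answer.

53435334534353343344353344355343533443543553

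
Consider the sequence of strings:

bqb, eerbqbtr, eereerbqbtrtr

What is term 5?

eereereereerbqbtrtrtrtr

s(k+1) = eer·s(k)·tr, so each term gains eer as a prefix and tr as a suffix.
From eereerbqbtrtr, 2 further steps: eereerbqbtrtr → eereereerbqbtrtrtr → (answer).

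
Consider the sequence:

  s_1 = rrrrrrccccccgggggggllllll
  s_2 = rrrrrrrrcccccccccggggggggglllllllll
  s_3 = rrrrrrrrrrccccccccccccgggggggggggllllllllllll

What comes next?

Reading off run lengths: r runs 6, 8, 10; c runs 6, 9, 12; g runs 7, 9, 11; l runs 6, 9, 12 — each is linear in n, where the shown terms are n = 2, 3, 4.
At n = 5 the blocks have lengths 12, 15, 13, 15.

rrrrrrrrrrrrcccccccccccccccggggggggggggglllllllllllllll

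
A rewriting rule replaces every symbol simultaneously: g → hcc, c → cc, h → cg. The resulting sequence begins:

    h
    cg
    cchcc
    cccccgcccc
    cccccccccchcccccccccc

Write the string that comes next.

Rewriting the 21 symbols of cccccccccchcccccccccc one by one yields cc cc cc cc cc cc cc cc cc cc cg cc cc cc cc cc cc cc cc cc cc; concatenated:

cccccccccccccccccccccgcccccccccccccccccccc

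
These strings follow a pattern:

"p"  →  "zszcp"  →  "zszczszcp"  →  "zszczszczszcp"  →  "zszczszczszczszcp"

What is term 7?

Every step adds zszc at the front: s(k+1) = zszc·s(k).
From zszczszczszczszcp, 2 further steps: zszczszczszczszcp → zszczszczszczszczszcp → (answer).

zszczszczszczszczszczszcp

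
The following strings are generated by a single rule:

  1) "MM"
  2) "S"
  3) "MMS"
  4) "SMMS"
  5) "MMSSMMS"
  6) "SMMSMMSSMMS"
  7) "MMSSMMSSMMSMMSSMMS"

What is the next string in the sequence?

SMMSMMSSMMSMMSSMMSSMMSMMSSMMS

This is a Fibonacci-style word recurrence s(k) = s(k−2)·s(k−1): e.g. MM·S = MMS.
So term 8 is SMMSMMSSMMS·MMSSMMSSMMSMMSSMMS.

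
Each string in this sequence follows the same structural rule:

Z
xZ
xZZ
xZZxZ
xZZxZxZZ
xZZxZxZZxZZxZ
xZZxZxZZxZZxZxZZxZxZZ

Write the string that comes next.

xZZxZxZZxZZxZxZZxZxZZxZZxZxZZxZZxZ

From term 3 onward, concatenate the last term with the second-to-last: xZ·Z = xZZ, xZZ·xZ = xZZxZ, …
The next term joins xZZxZxZZxZZxZxZZxZxZZ and xZZxZxZZxZZxZ.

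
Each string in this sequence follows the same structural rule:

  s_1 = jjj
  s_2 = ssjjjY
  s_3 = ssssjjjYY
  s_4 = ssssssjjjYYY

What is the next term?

Every step adds ss to the front and Y to the end of the previous string.
So the next term is ss·ssssssjjjYYY·Y.

ssssssssjjjYYYY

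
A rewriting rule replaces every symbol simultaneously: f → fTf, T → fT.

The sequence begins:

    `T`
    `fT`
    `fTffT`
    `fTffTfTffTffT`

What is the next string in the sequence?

fTffTfTffTffTfTffTfTffTffTfTffTffT

Replace each of the 13 characters of fTffTfTffTffT in place — fTf fT fTf fTf fT fTf fT fTf fTf fT fTf fTf fT — and concatenate.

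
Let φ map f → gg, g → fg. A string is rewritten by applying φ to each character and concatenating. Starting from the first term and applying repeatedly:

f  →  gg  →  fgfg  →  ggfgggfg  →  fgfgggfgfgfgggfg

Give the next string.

Rewriting the 16 symbols of fgfgggfgfgfgggfg one by one yields gg fg gg fg fg fg gg fg gg fg gg fg fg fg gg fg; concatenated:

ggfgggfgfgfgggfgggfgggfgfgfgggfg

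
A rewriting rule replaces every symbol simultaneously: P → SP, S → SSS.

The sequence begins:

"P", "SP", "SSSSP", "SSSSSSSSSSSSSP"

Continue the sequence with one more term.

φ(SSSSSSSSSSSSSP) expands symbol-by-symbol to SSS SSS SSS SSS SSS SSS SSS SSS SSS SSS SSS SSS SSS SP; joining the 14 pieces gives the next term.

SSSSSSSSSSSSSSSSSSSSSSSSSSSSSSSSSSSSSSSSP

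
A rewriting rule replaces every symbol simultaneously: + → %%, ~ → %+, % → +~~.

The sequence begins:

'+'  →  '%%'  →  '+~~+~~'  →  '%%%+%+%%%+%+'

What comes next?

+~~+~~+~~%%+~~%%+~~+~~+~~%%+~~%%

Apply φ to %%%+%+%%%+%+ symbol by symbol: %→+~~, %→+~~, %→+~~, +→%%, %→+~~, +→%%, %→+~~, %→+~~, %→+~~, +→%%, %→+~~, +→%%; joined: +~~ +~~ +~~ %% +~~ %% +~~ +~~ +~~ %% +~~ %%.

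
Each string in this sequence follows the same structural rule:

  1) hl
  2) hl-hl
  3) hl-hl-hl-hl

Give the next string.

hl-hl-hl-hl-hl-hl-hl-hl

s(k+1) = s(k)·-·s(k) — each term doubles the last with '-' between the halves.
So the next term is two copies of hl-hl-hl-hl with '-' between the halves.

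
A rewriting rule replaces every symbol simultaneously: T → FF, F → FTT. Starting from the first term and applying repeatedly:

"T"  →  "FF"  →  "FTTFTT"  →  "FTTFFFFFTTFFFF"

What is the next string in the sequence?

Replace each of the 14 characters of FTTFFFFFTTFFFF in place — FTT FF FF FTT FTT FTT FTT FTT FF FF FTT FTT FTT FTT — and concatenate.

FTTFFFFFTTFTTFTTFTTFTTFFFFFTTFTTFTTFTT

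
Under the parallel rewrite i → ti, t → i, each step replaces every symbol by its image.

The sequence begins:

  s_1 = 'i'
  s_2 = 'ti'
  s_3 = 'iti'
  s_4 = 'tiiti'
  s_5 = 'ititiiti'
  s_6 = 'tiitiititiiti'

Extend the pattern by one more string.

ititiititiitiititiiti

Applying the rule to each of the 13 symbols of tiitiititiiti gives the pieces i ti ti i ti ti i ti i ti ti i ti, which concatenate to the answer.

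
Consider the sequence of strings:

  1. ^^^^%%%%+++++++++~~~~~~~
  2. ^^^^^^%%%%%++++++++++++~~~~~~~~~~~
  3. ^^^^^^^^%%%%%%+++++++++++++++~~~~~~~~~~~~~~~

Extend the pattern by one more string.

^^^^^^^^^^%%%%%%%++++++++++++++++++~~~~~~~~~~~~~~~~~~~

Term n consists of 2n ^'s, followed by n+2 %'s, followed by 3n+3 +'s, followed by 4n-1 ~'s, where the shown terms are n = 2, 3, 4.
Setting n = 5 gives 10, 7, 18, 19 characters in each block.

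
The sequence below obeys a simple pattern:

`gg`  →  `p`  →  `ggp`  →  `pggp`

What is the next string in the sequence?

Each term (from the third on) is the two preceding terms concatenated in order: term 3 = gg·p = ggp.
So term 5 is ggp·pggp.

ggppggp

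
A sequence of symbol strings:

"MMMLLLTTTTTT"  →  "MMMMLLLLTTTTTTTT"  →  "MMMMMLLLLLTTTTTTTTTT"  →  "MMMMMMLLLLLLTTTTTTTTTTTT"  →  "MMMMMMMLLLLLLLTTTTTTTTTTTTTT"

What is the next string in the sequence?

MMMMMMMMLLLLLLLLTTTTTTTTTTTTTTTT

Term n consists of n M's, followed by n L's, followed by 2n T's, where the shown terms are n = 3, 4, 5, 6, 7.
Setting n = 8 gives 8, 8, 16 characters in each block.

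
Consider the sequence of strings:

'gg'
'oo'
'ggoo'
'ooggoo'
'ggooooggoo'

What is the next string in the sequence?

This is a Fibonacci-style word recurrence s(k) = s(k−2)·s(k−1): e.g. gg·oo = ggoo.
So term 6 is ooggoo·ggooooggoo.

ooggooggooooggoo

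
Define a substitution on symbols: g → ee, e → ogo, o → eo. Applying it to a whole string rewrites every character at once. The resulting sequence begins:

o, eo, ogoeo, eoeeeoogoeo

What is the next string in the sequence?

ogoeoogoogoogoeoeoeeeoogoeo

Rewriting each symbol of eoeeeoogoeo: e→ogo, o→eo, e→ogo, e→ogo, e→ogo, o→eo, o→eo, g→ee, o→eo, e→ogo, o→eo, which concatenates to ogo eo ogo ogo ogo eo eo ee eo ogo eo.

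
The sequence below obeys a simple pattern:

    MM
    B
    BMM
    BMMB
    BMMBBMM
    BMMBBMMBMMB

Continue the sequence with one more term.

BMMBBMMBMMBBMMBBMM

Each term (from the third on) is the previous term followed by the one before it: term 3 = B·MM = BMM.
Continuing: BMMBBMMBMMB · BMMBBMM gives term 7.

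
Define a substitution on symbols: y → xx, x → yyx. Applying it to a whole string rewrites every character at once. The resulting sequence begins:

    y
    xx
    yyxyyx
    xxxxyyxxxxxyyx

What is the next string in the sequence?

Rewriting the 14 symbols of xxxxyyxxxxxyyx one by one yields yyx yyx yyx yyx xx xx yyx yyx yyx yyx yyx xx xx yyx; concatenated:

yyxyyxyyxyyxxxxxyyxyyxyyxyyxyyxxxxxyyx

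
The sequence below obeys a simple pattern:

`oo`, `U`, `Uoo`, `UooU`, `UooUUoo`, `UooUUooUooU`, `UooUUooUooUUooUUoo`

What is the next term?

From term 3 onward, concatenate the last term with the second-to-last: U·oo = Uoo, Uoo·U = UooU, …
Continuing: UooUUooUooUUooUUoo · UooUUooUooU gives term 8.

UooUUooUooUUooUUooUooUUooUooU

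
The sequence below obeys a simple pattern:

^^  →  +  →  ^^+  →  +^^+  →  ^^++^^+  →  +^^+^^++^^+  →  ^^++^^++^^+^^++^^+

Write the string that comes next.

+^^+^^++^^+^^++^^++^^+^^++^^+

From term 3 onward, concatenate the second-to-last term with the last: ^^·+ = ^^+, +·^^+ = +^^+, …
The next term joins +^^+^^++^^+ and ^^++^^++^^+^^++^^+.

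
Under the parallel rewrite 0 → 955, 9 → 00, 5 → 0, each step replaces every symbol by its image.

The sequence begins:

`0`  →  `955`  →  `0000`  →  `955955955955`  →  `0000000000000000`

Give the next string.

955955955955955955955955955955955955955955955955

Applying the rule to each of the 16 symbols of 0000000000000000 gives the pieces 955 955 955 955 955 955 955 955 955 955 955 955 955 955 955 955, which concatenate to the answer.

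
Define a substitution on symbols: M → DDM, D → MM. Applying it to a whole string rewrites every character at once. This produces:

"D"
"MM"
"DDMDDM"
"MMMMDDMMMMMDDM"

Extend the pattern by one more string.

Rewriting the 14 symbols of MMMMDDMMMMMDDM one by one yields DDM DDM DDM DDM MM MM DDM DDM DDM DDM DDM MM MM DDM; concatenated:

DDMDDMDDMDDMMMMMDDMDDMDDMDDMDDMMMMMDDM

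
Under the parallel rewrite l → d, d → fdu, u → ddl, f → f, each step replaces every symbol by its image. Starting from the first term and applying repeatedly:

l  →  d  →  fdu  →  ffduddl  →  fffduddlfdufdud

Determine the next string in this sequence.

ffffduddlfdufdudffduddlffduddlfdu

φ(fffduddlfdufdud) expands symbol-by-symbol to f f f fdu ddl fdu fdu d f fdu ddl f fdu ddl fdu; joining the 15 pieces gives the next term.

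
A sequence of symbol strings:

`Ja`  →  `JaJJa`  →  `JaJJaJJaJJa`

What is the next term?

Each string is two copies of the previous one joined by 'J'.
Doubling JaJJaJJaJJa with 'J' between the halves:

JaJJaJJaJJaJJaJJaJJaJJa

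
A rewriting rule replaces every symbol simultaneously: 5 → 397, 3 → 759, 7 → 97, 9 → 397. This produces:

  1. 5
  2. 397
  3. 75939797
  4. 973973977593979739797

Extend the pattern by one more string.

φ(973973977593979739797) expands symbol-by-symbol to 397 97 759 397 97 759 397 97 97 397 397 759 397 97 397 97 759 397 97 397 97; joining the 21 pieces gives the next term.

3979775939797759397979739739775939797397977593979739797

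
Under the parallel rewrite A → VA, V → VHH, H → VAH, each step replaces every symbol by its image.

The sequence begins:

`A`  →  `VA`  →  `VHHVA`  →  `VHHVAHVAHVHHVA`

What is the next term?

Rewriting the 14 symbols of VHHVAHVAHVHHVA one by one yields VHH VAH VAH VHH VA VAH VHH VA VAH VHH VAH VAH VHH VA; concatenated:

VHHVAHVAHVHHVAVAHVHHVAVAHVHHVAHVAHVHHVA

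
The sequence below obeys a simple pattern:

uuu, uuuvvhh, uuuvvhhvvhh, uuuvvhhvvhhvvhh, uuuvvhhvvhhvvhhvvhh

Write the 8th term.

The strings grow by a fixed suffix vvhh each time.
From uuuvvhhvvhhvvhhvvhh, 3 further steps: uuuvvhhvvhhvvhhvvhh → uuuvvhhvvhhvvhhvvhhvvhh → uuuvvhhvvhhvvhhvvhhvvhhvvhh → (answer).

uuuvvhhvvhhvvhhvvhhvvhhvvhhvvhh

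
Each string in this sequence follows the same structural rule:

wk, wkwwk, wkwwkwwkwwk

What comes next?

Every step duplicates the string with 'w' between the halves.
So the next term is two copies of wkwwkwwkwwk with 'w' between the halves.

wkwwkwwkwwkwwkwwkwwkwwk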